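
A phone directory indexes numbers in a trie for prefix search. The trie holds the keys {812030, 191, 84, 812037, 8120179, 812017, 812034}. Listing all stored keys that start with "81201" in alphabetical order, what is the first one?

812017

Filter for "81201…" and sort: "812017", "8120179"
Position 1: 812017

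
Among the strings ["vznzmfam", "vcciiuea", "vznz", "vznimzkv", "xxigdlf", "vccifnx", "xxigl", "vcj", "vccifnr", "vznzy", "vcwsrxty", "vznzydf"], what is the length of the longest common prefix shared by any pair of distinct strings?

6

Equivalently: take the maximum, over all pairs, of their longest common prefix length.
"vccifnr" and "vccifnx" agree on "vccifn" (6 characters) before diverging; nothing deeper is shared.
Longest shared-prefix length: 6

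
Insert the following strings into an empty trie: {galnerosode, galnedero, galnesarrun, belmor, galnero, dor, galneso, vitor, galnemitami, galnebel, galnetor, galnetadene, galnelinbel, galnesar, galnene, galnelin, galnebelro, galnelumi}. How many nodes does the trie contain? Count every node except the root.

Count nodes per top-level branch (shared prefixes stored once):
  'b'-branch (belmor): 6 nodes
  'd'-branch (dor): 3 nodes
  'g'-branch (galnebel, galnebelro, galnedero, galnelin, galnelinbel, galnelumi, galnemitami, galnene, galnero, galnerosode, galnesar, galnesarrun, galneso, galnetadene, galnetor): 52 nodes
  'v'-branch (vitor): 5 nodes
Sum: 66

66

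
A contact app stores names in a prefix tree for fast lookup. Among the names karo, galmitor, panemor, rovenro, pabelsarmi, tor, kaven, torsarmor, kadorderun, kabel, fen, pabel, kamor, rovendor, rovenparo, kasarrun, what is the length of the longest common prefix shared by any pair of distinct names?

Equivalently: take the maximum, over all pairs, of their longest common prefix length.
e.g. "pabel" and "pabelsarmi" share the prefix "pabel" of length 5; no pair shares a longer one.
Longest shared-prefix length: 5

5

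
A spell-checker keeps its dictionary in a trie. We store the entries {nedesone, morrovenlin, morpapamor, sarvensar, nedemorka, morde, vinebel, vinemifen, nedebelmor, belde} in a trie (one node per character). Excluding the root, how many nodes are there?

65

For each word, the new-node count is its length minus the longest prefix already in the trie:
  "nedesone" → 8 new (n, e, d, e, s, o, n, e)
  "morrovenlin" → 11 new (m, o, r, r, o, v, e, n, l, i, n)
  "morpapamor" → prefix "mor" already present; 7 new (p, a, p, a, m, o, r)
  "sarvensar" → 9 new (s, a, r, v, e, n, s, a, r)
  "nedemorka" → prefix "nede" already present; 5 new (m, o, r, k, a)
  "morde" → prefix "mor" already present; 2 new (d, e)
  "vinebel" → 7 new (v, i, n, e, b, e, l)
  "vinemifen" → prefix "vine" already present; 5 new (m, i, f, e, n)
  "nedebelmor" → prefix "nede" already present; 6 new (b, e, l, m, o, r)
  "belde" → 5 new (b, e, l, d, e)
Total nodes = 8 + 11 + 7 + 9 + 5 + 2 + 7 + 5 + 6 + 5 = 65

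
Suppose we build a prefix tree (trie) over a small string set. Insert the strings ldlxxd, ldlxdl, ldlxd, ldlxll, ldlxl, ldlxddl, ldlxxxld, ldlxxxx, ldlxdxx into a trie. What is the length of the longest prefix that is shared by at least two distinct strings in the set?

6

Equivalently: take the maximum, over all pairs, of their longest common prefix length.
e.g. "ldlxxxld" and "ldlxxxx" share the prefix "ldlxxx" of length 6; no pair shares a longer one.
Longest shared-prefix length: 6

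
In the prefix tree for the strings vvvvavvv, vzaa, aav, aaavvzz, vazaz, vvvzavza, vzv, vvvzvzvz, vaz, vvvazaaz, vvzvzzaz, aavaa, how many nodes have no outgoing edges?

Leaves are exactly the stored words that no other stored word extends.
Those words: "aaavvzz", "aavaa", "vazaz", "vvvazaaz", "vvvvavvv", "vvvzavza", "vvvzvzvz", "vvzvzzaz", "vzaa", "vzv"
Leaf count: 10

10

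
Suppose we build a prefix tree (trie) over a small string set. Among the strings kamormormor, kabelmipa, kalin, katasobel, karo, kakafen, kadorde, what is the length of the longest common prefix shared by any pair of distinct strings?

Equivalently: take the maximum, over all pairs, of their longest common prefix length.
e.g. "kabelmipa" and "kadorde" share the prefix "ka" of length 2; no pair shares a longer one.
Longest shared-prefix length: 2

2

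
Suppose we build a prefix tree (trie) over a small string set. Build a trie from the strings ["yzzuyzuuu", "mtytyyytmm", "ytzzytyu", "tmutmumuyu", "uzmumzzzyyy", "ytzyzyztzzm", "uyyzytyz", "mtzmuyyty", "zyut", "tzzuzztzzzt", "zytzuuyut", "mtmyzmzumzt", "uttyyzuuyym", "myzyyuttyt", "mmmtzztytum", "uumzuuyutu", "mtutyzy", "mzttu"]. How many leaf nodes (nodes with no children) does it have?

18

A leaf is a node with no children — equivalently, the end of a word that is not a proper prefix of any other stored word.
Those words: "mmmtzztytum", "mtmyzmzumzt", "mtutyzy", "mtytyyytmm", "mtzmuyyty", "myzyyuttyt", "mzttu", "tmutmumuyu", "tzzuzztzzzt", "uttyyzuuyym", "uumzuuyutu", "uyyzytyz", "uzmumzzzyyy", "ytzyzyztzzm", "ytzzytyu", "yzzuyzuuu", "zytzuuyut", "zyut"
Leaf count: 18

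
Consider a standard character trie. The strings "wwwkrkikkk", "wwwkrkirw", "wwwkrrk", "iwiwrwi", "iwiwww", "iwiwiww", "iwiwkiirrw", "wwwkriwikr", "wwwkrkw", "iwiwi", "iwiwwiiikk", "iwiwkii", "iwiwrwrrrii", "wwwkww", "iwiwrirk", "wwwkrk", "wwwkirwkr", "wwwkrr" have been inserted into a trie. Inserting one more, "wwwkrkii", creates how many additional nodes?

Walking "wwwkrkii" from the root, the first 7 characters ("wwwkrki") follow existing edges; "i" is the first miss.
So 8 − 7 = 1 new nodes.

1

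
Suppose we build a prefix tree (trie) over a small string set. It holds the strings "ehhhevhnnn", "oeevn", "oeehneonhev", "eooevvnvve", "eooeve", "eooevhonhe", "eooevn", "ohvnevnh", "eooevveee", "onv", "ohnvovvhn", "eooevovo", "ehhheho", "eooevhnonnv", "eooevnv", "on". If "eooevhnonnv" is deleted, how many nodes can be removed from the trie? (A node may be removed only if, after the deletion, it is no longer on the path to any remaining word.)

After clearing the end-marker at "eooevhnonnv", prune upward until reaching a node still needed by another word.
The suffix "nonnv" (5 nodes) is used only by "eooevhnonnv"; the node for "eooevh" still has the child "o", so pruning stops there.
Nodes removed: 5

5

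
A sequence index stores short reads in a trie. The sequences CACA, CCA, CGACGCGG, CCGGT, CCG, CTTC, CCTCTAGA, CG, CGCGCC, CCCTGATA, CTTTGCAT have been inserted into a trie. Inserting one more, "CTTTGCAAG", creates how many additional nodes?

Walking "CTTTGCAAG" from the root, the first 7 characters ("CTTTGCA") follow existing edges; "A" is the first miss.
So 9 − 7 = 2 new nodes.

2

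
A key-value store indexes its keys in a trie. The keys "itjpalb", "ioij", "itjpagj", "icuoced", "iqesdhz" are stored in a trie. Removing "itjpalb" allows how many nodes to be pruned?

2

After clearing the end-marker at "itjpalb", prune upward until reaching a node still needed by another word.
The suffix "lb" (2 nodes) is used only by "itjpalb"; the node for "itjpa" still has the child "g", so pruning stops there.
Nodes removed: 2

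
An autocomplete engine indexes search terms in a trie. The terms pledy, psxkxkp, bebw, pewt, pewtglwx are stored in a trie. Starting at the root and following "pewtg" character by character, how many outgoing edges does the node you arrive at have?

Walk "pewtg" from the root, arriving at one node.
Characters that immediately follow "pewtg" among the stored strings: {l}.
That node has 1 child edge.

1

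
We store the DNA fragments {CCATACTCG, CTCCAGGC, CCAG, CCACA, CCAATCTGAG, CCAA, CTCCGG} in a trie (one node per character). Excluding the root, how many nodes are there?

Trie structure (* marks end of a word):
(root)
└─ C
   ├─ C
   │  └─ A
   │     ├─ A *
   │     │  └─ T
   │     │     └─ C
   │     │        └─ T
   │     │           └─ G
   │     │              └─ A
   │     │                 └─ G *
   │     ├─ C
   │     │  └─ A *
   │     ├─ G *
   │     └─ T
   │        └─ A
   │           └─ C
   │              └─ T
   │                 └─ C
   │                    └─ G *
   └─ T
      └─ C
         └─ C
            ├─ A
            │  └─ G
            │     └─ G
            │        └─ C *
            └─ G
               └─ G *
Counting every labelled node above: 28.

28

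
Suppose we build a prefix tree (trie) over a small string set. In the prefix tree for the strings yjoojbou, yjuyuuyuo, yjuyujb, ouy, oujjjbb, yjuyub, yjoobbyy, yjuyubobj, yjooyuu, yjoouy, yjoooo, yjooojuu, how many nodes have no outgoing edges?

11

Leaves are exactly the stored words that no other stored word extends.
Those words: "oujjjbb", "ouy", "yjoobbyy", "yjoojbou", "yjooojuu", "yjoooo", "yjoouy", "yjooyuu", "yjuyubobj", "yjuyujb", "yjuyuuyuo"
Leaf count: 11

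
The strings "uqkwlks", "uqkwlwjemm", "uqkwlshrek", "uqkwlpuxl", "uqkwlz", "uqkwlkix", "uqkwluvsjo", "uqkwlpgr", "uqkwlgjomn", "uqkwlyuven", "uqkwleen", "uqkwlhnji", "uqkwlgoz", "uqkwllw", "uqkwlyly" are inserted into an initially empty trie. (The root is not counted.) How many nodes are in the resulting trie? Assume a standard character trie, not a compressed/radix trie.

54

Count nodes per top-level branch (shared prefixes stored once):
  'u'-branch (uqkwleen, uqkwlgjomn, uqkwlgoz, uqkwlhnji, uqkwlkix, uqkwlks, uqkwllw, uqkwlpgr, uqkwlpuxl, uqkwlshrek, uqkwluvsjo, uqkwlwjemm, uqkwlyly, uqkwlyuven, uqkwlz): 54 nodes
Sum: 54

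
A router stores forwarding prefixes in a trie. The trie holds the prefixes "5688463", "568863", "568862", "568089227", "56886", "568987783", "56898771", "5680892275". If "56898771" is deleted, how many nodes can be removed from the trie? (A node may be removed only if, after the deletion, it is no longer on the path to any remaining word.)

1

Walk "56898771" from the leaf back toward the root, removing each node that no remaining word uses.
The suffix "1" (1 node) is used only by "56898771"; the node for "5689877" still has the child "8", so pruning stops there.
Nodes removed: 1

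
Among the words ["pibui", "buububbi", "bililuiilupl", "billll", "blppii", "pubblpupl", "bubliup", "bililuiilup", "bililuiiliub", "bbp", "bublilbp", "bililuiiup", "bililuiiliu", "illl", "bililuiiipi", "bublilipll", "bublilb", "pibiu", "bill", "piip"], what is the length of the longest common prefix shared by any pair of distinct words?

Equivalently: take the maximum, over all pairs, of their longest common prefix length.
e.g. "bililuiiliu" and "bililuiiliub" share the prefix "bililuiiliu" of length 11; no pair shares a longer one.
Longest shared-prefix length: 11

11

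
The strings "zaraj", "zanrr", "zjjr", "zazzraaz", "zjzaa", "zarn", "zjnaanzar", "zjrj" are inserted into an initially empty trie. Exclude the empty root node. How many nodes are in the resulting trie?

Count nodes per top-level branch (shared prefixes stored once):
  'z'-branch (zanrr, zaraj, zarn, zazzraaz, zjjr, zjnaanzar, zjrj, zjzaa): 30 nodes
Sum: 30

30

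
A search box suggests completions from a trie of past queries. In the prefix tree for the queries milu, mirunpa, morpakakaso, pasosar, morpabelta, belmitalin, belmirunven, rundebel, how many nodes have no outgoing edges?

A leaf is a node with no children — equivalently, the end of a word that is not a proper prefix of any other stored word.
Those words: "belmirunven", "belmitalin", "milu", "mirunpa", "morpabelta", "morpakakaso", "pasosar", "rundebel"
Leaf count: 8

8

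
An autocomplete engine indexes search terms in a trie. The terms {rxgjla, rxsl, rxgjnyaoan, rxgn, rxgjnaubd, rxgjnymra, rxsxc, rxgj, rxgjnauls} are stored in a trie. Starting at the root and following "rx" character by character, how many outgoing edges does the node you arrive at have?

Follow the path "rx" to its node, then look at its outgoing edges.
Characters that immediately follow "rx" among the stored strings: {g, s}.
That node has 2 child edges.

2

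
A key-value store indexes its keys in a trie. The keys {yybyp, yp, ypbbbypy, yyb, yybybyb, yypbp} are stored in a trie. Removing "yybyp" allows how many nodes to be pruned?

1

A node on "yybyp"'s path can go only if nothing else ends at it or branches off below it.
The suffix "p" (1 node) is used only by "yybyp"; the node for "yyby" still has the child "b", so pruning stops there.
Nodes removed: 1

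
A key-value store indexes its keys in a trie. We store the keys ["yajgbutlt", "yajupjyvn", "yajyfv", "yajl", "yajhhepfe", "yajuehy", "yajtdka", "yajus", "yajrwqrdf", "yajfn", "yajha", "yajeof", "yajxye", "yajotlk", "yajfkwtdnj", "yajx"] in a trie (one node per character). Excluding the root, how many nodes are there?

58

Count nodes per top-level branch (shared prefixes stored once):
  'y'-branch (yajeof, yajfkwtdnj, yajfn, yajgbutlt, yajha, yajhhepfe, yajl, yajotlk, yajrwqrdf, yajtdka, yajuehy, yajupjyvn, yajus, yajx, yajxye, yajyfv): 58 nodes
Sum: 58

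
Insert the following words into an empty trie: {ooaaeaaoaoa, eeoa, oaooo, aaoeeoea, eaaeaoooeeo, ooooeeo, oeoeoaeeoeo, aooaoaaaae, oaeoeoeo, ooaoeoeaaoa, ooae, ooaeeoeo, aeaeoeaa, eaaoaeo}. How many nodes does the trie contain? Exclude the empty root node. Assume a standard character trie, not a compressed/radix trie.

Count nodes per top-level branch (shared prefixes stored once):
  'a'-branch (aaoeeoea, aeaeoeaa, aooaoaaaae): 24 nodes
  'e'-branch (eaaeaoooeeo, eaaoaeo, eeoa): 18 nodes
  'o'-branch (oaeoeoeo, oaooo, oeoeoaeeoeo, ooaaeaaoaoa, ooae, ooaeeoeo, ooaoeoeaaoa, ooooeeo): 49 nodes
Sum: 91

91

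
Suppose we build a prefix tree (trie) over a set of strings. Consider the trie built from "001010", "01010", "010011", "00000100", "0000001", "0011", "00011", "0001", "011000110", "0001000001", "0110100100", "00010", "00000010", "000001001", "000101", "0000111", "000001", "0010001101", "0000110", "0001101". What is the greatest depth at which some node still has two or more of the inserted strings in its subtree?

8

The deepest shared node is where two words last agree before diverging.
e.g. "00000100" and "000001001" share the prefix "00000100" of length 8; no pair shares a longer one.
Longest shared-prefix length: 8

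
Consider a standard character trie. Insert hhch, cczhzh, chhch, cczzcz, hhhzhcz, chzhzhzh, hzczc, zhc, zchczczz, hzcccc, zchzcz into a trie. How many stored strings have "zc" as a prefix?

Walk to "zc"; the words in its subtree are exactly those with that prefix.
Words under "zc": zchczczz, zchzcz
Count: 2

2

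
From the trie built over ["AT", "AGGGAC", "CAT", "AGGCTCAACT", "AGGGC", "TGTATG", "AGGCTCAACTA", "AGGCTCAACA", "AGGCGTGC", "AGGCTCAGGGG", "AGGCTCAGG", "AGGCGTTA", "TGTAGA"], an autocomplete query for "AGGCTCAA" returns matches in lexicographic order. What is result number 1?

Filter for "AGGCTCAA…" and sort: "AGGCTCAACA", "AGGCTCAACT", "AGGCTCAACTA"
Position 1: AGGCTCAACA

AGGCTCAACA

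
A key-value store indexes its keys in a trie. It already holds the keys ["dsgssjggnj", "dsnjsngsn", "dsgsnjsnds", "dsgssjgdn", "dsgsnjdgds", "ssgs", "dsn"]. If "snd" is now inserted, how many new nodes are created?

2

The longest prefix of "snd" already in the trie is "s" (length 1).
Each of the 2 remaining characters creates one node.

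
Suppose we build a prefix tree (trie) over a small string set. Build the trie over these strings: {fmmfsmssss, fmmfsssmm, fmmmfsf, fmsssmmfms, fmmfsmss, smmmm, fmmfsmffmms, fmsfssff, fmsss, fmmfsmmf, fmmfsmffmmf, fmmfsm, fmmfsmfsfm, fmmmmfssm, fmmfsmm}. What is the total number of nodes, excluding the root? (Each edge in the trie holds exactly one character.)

52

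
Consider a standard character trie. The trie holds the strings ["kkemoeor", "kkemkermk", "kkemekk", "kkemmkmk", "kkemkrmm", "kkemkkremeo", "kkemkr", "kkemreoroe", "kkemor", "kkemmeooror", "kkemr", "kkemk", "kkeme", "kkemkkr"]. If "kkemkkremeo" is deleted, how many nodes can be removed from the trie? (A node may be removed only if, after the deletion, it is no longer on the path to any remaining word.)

4

A node on "kkemkkremeo"'s path can go only if nothing else ends at it or branches off below it.
The suffix "emeo" (4 nodes) is used only by "kkemkkremeo"; "kkemkkr" is itself a stored word, so pruning stops there.
Nodes removed: 4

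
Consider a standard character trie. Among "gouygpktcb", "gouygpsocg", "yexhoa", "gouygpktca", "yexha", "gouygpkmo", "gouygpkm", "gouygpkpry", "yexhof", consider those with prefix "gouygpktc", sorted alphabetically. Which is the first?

DFS of the "gouygpktc" subtree visits, in order: "gouygpktca", "gouygpktcb"
Position 1: gouygpktca

gouygpktca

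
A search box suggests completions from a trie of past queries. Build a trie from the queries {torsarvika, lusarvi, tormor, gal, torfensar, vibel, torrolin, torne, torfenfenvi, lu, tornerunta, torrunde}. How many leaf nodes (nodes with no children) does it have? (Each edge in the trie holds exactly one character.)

10

Leaves are exactly the stored words that no other stored word extends.
Those words: "gal", "lusarvi", "torfenfenvi", "torfensar", "tormor", "tornerunta", "torrolin", "torrunde", "torsarvika", "vibel"
Leaf count: 10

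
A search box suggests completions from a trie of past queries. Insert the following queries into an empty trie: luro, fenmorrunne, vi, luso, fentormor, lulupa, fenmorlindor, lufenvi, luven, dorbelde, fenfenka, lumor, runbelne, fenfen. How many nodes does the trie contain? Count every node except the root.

Insert word by word; a character creates a node only if that edge doesn't already exist:
  "luro" → 4 new (l, u, r, o)
  "fenmorrunne" → 11 new (f, e, n, m, o, r, r, u, n, n, e)
  "vi" → 2 new (v, i)
  "luso" → prefix "lu" already present; 2 new (s, o)
  "fentormor" → prefix "fen" already present; 6 new (t, o, r, m, o, r)
  "lulupa" → prefix "lu" already present; 4 new (l, u, p, a)
  "fenmorlindor" → prefix "fenmor" already present; 6 new (l, i, n, d, o, r)
  "lufenvi" → prefix "lu" already present; 5 new (f, e, n, v, i)
  "luven" → prefix "lu" already present; 3 new (v, e, n)
  "dorbelde" → 8 new (d, o, r, b, e, l, d, e)
  "fenfenka" → prefix "fen" already present; 5 new (f, e, n, k, a)
  "lumor" → prefix "lu" already present; 3 new (m, o, r)
  "runbelne" → 8 new (r, u, n, b, e, l, n, e)
  "fenfen" → prefix "fenfen" already present; 0 new (none)
Total nodes = 4 + 11 + 2 + 2 + 6 + 4 + 6 + 5 + 3 + 8 + 5 + 3 + 8 + 0 = 67

67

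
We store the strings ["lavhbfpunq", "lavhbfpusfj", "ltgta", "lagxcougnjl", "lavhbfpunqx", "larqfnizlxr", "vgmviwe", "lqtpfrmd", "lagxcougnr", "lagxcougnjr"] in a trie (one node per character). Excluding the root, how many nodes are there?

52

Insert word by word; a character creates a node only if that edge doesn't already exist:
  "lavhbfpunq" → 10 new (l, a, v, h, b, f, p, u, n, q)
  "lavhbfpusfj" → prefix "lavhbfpu" already present; 3 new (s, f, j)
  "ltgta" → prefix "l" already present; 4 new (t, g, t, a)
  "lagxcougnjl" → prefix "la" already present; 9 new (g, x, c, o, u, g, n, j, l)
  "lavhbfpunqx" → prefix "lavhbfpunq" already present; 1 new (x)
  "larqfnizlxr" → prefix "la" already present; 9 new (r, q, f, n, i, z, l, x, r)
  "vgmviwe" → 7 new (v, g, m, v, i, w, e)
  "lqtpfrmd" → prefix "l" already present; 7 new (q, t, p, f, r, m, d)
  "lagxcougnr" → prefix "lagxcougn" already present; 1 new (r)
  "lagxcougnjr" → prefix "lagxcougnj" already present; 1 new (r)
Total nodes = 10 + 3 + 4 + 9 + 1 + 9 + 7 + 7 + 1 + 1 = 52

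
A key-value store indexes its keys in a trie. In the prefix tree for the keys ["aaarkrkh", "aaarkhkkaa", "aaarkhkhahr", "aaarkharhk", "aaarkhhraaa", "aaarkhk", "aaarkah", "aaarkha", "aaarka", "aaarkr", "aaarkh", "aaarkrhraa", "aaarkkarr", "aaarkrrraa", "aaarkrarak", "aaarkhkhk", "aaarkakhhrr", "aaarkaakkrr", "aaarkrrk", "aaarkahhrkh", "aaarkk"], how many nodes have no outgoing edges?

Leaves are exactly the stored words that no other stored word extends.
Those words: "aaarkaakkrr", "aaarkahhrkh", "aaarkakhhrr", "aaarkharhk", "aaarkhhraaa", "aaarkhkhahr", "aaarkhkhk", "aaarkhkkaa", "aaarkkarr", "aaarkrarak", "aaarkrhraa", "aaarkrkh", "aaarkrrk", "aaarkrrraa"
Leaf count: 14

14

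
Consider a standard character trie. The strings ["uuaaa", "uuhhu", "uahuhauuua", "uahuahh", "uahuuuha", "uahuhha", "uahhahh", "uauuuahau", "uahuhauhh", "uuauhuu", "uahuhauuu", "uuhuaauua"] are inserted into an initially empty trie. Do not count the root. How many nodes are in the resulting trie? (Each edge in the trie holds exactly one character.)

49

Trace insertions, counting only characters that open a new branch:
  "uuaaa" → 5 new (u, u, a, a, a)
  "uuhhu" → prefix "uu" already present; 3 new (h, h, u)
  "uahuhauuua" → prefix "u" already present; 9 new (a, h, u, h, a, u, u, u, a)
  "uahuahh" → prefix "uahu" already present; 3 new (a, h, h)
  "uahuuuha" → prefix "uahu" already present; 4 new (u, u, h, a)
  "uahuhha" → prefix "uahuh" already present; 2 new (h, a)
  "uahhahh" → prefix "uah" already present; 4 new (h, a, h, h)
  "uauuuahau" → prefix "ua" already present; 7 new (u, u, u, a, h, a, u)
  "uahuhauhh" → prefix "uahuhau" already present; 2 new (h, h)
  "uuauhuu" → prefix "uua" already present; 4 new (u, h, u, u)
  "uahuhauuu" → prefix "uahuhauuu" already present; 0 new (none)
  "uuhuaauua" → prefix "uuh" already present; 6 new (u, a, a, u, u, a)
Total nodes = 5 + 3 + 9 + 3 + 4 + 2 + 4 + 7 + 2 + 4 + 0 + 6 = 49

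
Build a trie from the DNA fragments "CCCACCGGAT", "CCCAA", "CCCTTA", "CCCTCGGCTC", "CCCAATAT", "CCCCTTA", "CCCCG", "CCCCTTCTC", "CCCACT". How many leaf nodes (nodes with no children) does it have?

A leaf is a node with no children — equivalently, the end of a word that is not a proper prefix of any other stored word.
Those words: "CCCAATAT", "CCCACCGGAT", "CCCACT", "CCCCG", "CCCCTTA", "CCCCTTCTC", "CCCTCGGCTC", "CCCTTA"
Leaf count: 8

8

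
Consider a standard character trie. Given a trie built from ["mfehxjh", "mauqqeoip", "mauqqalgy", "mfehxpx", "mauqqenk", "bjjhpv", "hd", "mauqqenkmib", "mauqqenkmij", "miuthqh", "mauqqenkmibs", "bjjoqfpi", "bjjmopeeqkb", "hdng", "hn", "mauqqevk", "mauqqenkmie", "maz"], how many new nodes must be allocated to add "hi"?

1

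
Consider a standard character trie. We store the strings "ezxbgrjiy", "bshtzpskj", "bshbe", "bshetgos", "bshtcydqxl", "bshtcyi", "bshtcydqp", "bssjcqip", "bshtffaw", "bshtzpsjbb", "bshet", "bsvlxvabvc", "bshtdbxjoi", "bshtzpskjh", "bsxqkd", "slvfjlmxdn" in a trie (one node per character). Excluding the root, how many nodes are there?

75

Count nodes per top-level branch (shared prefixes stored once):
  'b'-branch (bshbe, bshet, bshetgos, bshtcydqp, bshtcydqxl, bshtcyi, bshtdbxjoi, bshtffaw, bshtzpsjbb, bshtzpskj, bshtzpskjh, bssjcqip, bsvlxvabvc, bsxqkd): 56 nodes
  'e'-branch (ezxbgrjiy): 9 nodes
  's'-branch (slvfjlmxdn): 10 nodes
Sum: 75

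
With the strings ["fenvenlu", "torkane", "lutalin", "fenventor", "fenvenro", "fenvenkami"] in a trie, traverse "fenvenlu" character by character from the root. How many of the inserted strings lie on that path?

Traverse "fenvenlu" character by character; count nodes along the way that are marked as word ends.
Prefixes of the query that are stored words: "fenvenlu"
Count: 1

1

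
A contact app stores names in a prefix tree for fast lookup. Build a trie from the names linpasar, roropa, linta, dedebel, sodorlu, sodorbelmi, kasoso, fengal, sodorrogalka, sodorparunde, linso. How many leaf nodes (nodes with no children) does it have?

Leaves are exactly the stored words that no other stored word extends.
Those words: "dedebel", "fengal", "kasoso", "linpasar", "linso", "linta", "roropa", "sodorbelmi", "sodorlu", "sodorparunde", "sodorrogalka"
Leaf count: 11

11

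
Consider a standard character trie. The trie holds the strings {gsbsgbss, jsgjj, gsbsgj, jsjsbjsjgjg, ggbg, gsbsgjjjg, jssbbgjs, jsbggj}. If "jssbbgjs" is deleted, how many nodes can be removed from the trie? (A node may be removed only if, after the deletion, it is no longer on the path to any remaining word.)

A node on "jssbbgjs"'s path can go only if nothing else ends at it or branches off below it.
The suffix "sbbgjs" (6 nodes) is used only by "jssbbgjs"; the node for "js" still has the child "g", so pruning stops there.
Nodes removed: 6

6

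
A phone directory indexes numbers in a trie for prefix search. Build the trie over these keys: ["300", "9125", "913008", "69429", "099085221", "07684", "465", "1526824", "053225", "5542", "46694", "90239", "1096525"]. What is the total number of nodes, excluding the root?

Count nodes per top-level branch (shared prefixes stored once):
  '0'-branch (053225, 07684, 099085221): 18 nodes
  '1'-branch (1096525, 1526824): 13 nodes
  '3'-branch (300): 3 nodes
  '4'-branch (465, 46694): 6 nodes
  '5'-branch (5542): 4 nodes
  '6'-branch (69429): 5 nodes
  '9'-branch (90239, 9125, 913008): 12 nodes
Sum: 61

61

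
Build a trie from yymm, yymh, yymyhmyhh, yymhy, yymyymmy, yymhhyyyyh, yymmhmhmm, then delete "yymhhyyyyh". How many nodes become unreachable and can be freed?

Walk "yymhhyyyyh" from the leaf back toward the root, removing each node that no remaining word uses.
The suffix "hyyyyh" (6 nodes) is used only by "yymhhyyyyh"; the node for "yymh" still has the child "y", so pruning stops there.
Nodes removed: 6

6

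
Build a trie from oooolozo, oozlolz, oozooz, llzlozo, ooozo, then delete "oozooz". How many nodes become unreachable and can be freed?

A node on "oozooz"'s path can go only if nothing else ends at it or branches off below it.
The suffix "ooz" (3 nodes) is used only by "oozooz"; the node for "ooz" still has the child "l", so pruning stops there.
Nodes removed: 3

3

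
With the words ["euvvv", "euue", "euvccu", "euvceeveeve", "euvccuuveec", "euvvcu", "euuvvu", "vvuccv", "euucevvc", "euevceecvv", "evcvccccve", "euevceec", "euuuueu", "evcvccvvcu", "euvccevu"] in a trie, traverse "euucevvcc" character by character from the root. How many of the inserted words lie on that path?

Walk "euucevvcc" from the root; an end-of-word marker is hit whenever a stored word is a prefix of "euucevvcc".
Prefixes of the query that are stored words: "euucevvc"
Count: 1

1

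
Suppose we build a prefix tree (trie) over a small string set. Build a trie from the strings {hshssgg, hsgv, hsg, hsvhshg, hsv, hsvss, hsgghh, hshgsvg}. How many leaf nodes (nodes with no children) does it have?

6

A leaf is a node with no children — equivalently, the end of a word that is not a proper prefix of any other stored word.
Those words: "hsgghh", "hsgv", "hshgsvg", "hshssgg", "hsvhshg", "hsvss"
Leaf count: 6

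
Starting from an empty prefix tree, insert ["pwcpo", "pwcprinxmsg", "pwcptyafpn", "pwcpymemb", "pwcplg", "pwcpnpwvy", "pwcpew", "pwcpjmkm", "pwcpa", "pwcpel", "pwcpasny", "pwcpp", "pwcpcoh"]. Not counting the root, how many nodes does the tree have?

For each word, the new-node count is its length minus the longest prefix already in the trie:
  "pwcpo" → 5 new (p, w, c, p, o)
  "pwcprinxmsg" → prefix "pwcp" already present; 7 new (r, i, n, x, m, s, g)
  "pwcptyafpn" → prefix "pwcp" already present; 6 new (t, y, a, f, p, n)
  "pwcpymemb" → prefix "pwcp" already present; 5 new (y, m, e, m, b)
  "pwcplg" → prefix "pwcp" already present; 2 new (l, g)
  "pwcpnpwvy" → prefix "pwcp" already present; 5 new (n, p, w, v, y)
  "pwcpew" → prefix "pwcp" already present; 2 new (e, w)
  "pwcpjmkm" → prefix "pwcp" already present; 4 new (j, m, k, m)
  "pwcpa" → prefix "pwcp" already present; 1 new (a)
  "pwcpel" → prefix "pwcpe" already present; 1 new (l)
  "pwcpasny" → prefix "pwcpa" already present; 3 new (s, n, y)
  "pwcpp" → prefix "pwcp" already present; 1 new (p)
  "pwcpcoh" → prefix "pwcp" already present; 3 new (c, o, h)
Total nodes = 5 + 7 + 6 + 5 + 2 + 5 + 2 + 4 + 1 + 1 + 3 + 1 + 3 = 45

45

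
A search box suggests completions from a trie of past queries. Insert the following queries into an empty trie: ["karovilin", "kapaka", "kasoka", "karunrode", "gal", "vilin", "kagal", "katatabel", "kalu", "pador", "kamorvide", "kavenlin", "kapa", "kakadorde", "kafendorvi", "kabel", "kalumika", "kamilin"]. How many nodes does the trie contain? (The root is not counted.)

Count nodes per top-level branch (shared prefixes stored once):
  'g'-branch (gal): 3 nodes
  'k'-branch (kabel, kafendorvi, kagal, kakadorde, kalu, kalumika, kamilin, kamorvide, kapa, kapaka, karovilin, karunrode, kasoka, katatabel, kavenlin): 74 nodes
  'p'-branch (pador): 5 nodes
  'v'-branch (vilin): 5 nodes
Sum: 87

87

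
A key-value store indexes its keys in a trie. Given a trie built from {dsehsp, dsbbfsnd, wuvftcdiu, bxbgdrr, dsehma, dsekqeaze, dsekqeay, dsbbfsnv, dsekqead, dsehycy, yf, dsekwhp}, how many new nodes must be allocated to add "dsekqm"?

1

The longest prefix of "dsekqm" already in the trie is "dsekq" (length 5).
So 6 − 5 = 1 new nodes.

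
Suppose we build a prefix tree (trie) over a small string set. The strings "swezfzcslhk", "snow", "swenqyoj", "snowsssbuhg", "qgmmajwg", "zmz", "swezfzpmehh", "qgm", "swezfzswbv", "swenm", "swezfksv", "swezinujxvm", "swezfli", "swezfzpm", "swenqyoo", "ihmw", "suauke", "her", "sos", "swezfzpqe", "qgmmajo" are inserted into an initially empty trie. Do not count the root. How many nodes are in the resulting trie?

For each word, the new-node count is its length minus the longest prefix already in the trie:
  "swezfzcslhk" → 11 new (s, w, e, z, f, z, c, s, l, h, k)
  "snow" → prefix "s" already present; 3 new (n, o, w)
  "swenqyoj" → prefix "swe" already present; 5 new (n, q, y, o, j)
  "snowsssbuhg" → prefix "snow" already present; 7 new (s, s, s, b, u, h, g)
  "qgmmajwg" → 8 new (q, g, m, m, a, j, w, g)
  "zmz" → 3 new (z, m, z)
  "swezfzpmehh" → prefix "swezfz" already present; 5 new (p, m, e, h, h)
  "qgm" → prefix "qgm" already present; 0 new (none)
  "swezfzswbv" → prefix "swezfz" already present; 4 new (s, w, b, v)
  "swenm" → prefix "swen" already present; 1 new (m)
  "swezfksv" → prefix "swezf" already present; 3 new (k, s, v)
  "swezinujxvm" → prefix "swez" already present; 7 new (i, n, u, j, x, v, m)
  "swezfli" → prefix "swezf" already present; 2 new (l, i)
  "swezfzpm" → prefix "swezfzpm" already present; 0 new (none)
  "swenqyoo" → prefix "swenqyo" already present; 1 new (o)
  "ihmw" → 4 new (i, h, m, w)
  "suauke" → prefix "s" already present; 5 new (u, a, u, k, e)
  "her" → 3 new (h, e, r)
  "sos" → prefix "s" already present; 2 new (o, s)
  "swezfzpqe" → prefix "swezfzp" already present; 2 new (q, e)
  "qgmmajo" → prefix "qgmmaj" already present; 1 new (o)
Total nodes = 11 + 3 + 5 + 7 + 8 + 3 + 5 + 0 + 4 + 1 + 3 + 7 + 2 + 0 + 1 + 4 + 5 + 3 + 2 + 2 + 1 = 77

77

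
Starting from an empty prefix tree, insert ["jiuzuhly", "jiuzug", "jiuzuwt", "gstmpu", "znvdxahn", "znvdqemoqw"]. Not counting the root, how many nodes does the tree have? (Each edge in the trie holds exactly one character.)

31

Trace insertions, counting only characters that open a new branch:
  "jiuzuhly" → 8 new (j, i, u, z, u, h, l, y)
  "jiuzug" → prefix "jiuzu" already present; 1 new (g)
  "jiuzuwt" → prefix "jiuzu" already present; 2 new (w, t)
  "gstmpu" → 6 new (g, s, t, m, p, u)
  "znvdxahn" → 8 new (z, n, v, d, x, a, h, n)
  "znvdqemoqw" → prefix "znvd" already present; 6 new (q, e, m, o, q, w)
Total nodes = 8 + 1 + 2 + 6 + 8 + 6 = 31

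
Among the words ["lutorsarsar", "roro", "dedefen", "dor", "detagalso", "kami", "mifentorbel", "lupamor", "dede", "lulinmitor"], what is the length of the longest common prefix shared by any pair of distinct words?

4

Look for the deepest trie node that still has at least two words in its subtree.
e.g. "dede" and "dedefen" share the prefix "dede" of length 4; no pair shares a longer one.
Longest shared-prefix length: 4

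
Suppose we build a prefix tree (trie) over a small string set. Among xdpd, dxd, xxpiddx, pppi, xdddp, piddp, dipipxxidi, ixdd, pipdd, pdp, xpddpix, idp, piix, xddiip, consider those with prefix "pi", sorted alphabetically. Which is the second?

piix

Filter for "pi…" and sort: "piddp", "piix", "pipdd"
Position 2: piix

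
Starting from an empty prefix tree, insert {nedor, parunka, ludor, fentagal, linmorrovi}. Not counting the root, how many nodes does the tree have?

34

Trace insertions, counting only characters that open a new branch:
  "nedor" → 5 new (n, e, d, o, r)
  "parunka" → 7 new (p, a, r, u, n, k, a)
  "ludor" → 5 new (l, u, d, o, r)
  "fentagal" → 8 new (f, e, n, t, a, g, a, l)
  "linmorrovi" → prefix "l" already present; 9 new (i, n, m, o, r, r, o, v, i)
Total nodes = 5 + 7 + 5 + 8 + 9 = 34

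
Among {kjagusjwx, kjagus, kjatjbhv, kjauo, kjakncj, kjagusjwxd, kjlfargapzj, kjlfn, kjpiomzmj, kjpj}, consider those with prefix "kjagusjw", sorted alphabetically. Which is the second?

kjagusjwxd

Words with prefix "kjagusjw", in lexicographic order: "kjagusjwx", "kjagusjwxd"
The 2nd is kjagusjwxd.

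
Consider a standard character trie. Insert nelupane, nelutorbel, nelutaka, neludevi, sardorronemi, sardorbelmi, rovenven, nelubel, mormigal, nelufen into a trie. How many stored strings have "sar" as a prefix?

Filter for entries beginning with "sar":
Matches: "sardorbelmi", "sardorronemi"
Count: 2

2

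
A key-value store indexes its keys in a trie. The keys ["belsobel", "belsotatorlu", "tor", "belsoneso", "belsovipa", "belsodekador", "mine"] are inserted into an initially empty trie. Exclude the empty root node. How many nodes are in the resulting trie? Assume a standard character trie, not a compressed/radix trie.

37

For each word, the new-node count is its length minus the longest prefix already in the trie:
  "belsobel" → 8 new (b, e, l, s, o, b, e, l)
  "belsotatorlu" → prefix "belso" already present; 7 new (t, a, t, o, r, l, u)
  "tor" → 3 new (t, o, r)
  "belsoneso" → prefix "belso" already present; 4 new (n, e, s, o)
  "belsovipa" → prefix "belso" already present; 4 new (v, i, p, a)
  "belsodekador" → prefix "belso" already present; 7 new (d, e, k, a, d, o, r)
  "mine" → 4 new (m, i, n, e)
Total nodes = 8 + 7 + 3 + 4 + 4 + 7 + 4 = 37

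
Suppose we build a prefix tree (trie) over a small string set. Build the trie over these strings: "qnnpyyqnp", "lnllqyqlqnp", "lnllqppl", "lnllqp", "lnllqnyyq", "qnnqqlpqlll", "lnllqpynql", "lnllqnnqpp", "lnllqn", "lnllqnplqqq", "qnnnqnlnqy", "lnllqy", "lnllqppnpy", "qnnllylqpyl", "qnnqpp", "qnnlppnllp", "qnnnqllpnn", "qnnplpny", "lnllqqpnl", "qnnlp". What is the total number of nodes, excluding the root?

Insert word by word; a character creates a node only if that edge doesn't already exist:
  "qnnpyyqnp" → 9 new (q, n, n, p, y, y, q, n, p)
  "lnllqyqlqnp" → 11 new (l, n, l, l, q, y, q, l, q, n, p)
  "lnllqppl" → prefix "lnllq" already present; 3 new (p, p, l)
  "lnllqp" → prefix "lnllqp" already present; 0 new (none)
  "lnllqnyyq" → prefix "lnllq" already present; 4 new (n, y, y, q)
  "qnnqqlpqlll" → prefix "qnn" already present; 8 new (q, q, l, p, q, l, l, l)
  "lnllqpynql" → prefix "lnllqp" already present; 4 new (y, n, q, l)
  "lnllqnnqpp" → prefix "lnllqn" already present; 4 new (n, q, p, p)
  "lnllqn" → prefix "lnllqn" already present; 0 new (none)
  "lnllqnplqqq" → prefix "lnllqn" already present; 5 new (p, l, q, q, q)
  "qnnnqnlnqy" → prefix "qnn" already present; 7 new (n, q, n, l, n, q, y)
  "lnllqy" → prefix "lnllqy" already present; 0 new (none)
  "lnllqppnpy" → prefix "lnllqpp" already present; 3 new (n, p, y)
  "qnnllylqpyl" → prefix "qnn" already present; 8 new (l, l, y, l, q, p, y, l)
  "qnnqpp" → prefix "qnnq" already present; 2 new (p, p)
  "qnnlppnllp" → prefix "qnnl" already present; 6 new (p, p, n, l, l, p)
  "qnnnqllpnn" → prefix "qnnnq" already present; 5 new (l, l, p, n, n)
  "qnnplpny" → prefix "qnnp" already present; 4 new (l, p, n, y)
  "lnllqqpnl" → prefix "lnllq" already present; 4 new (q, p, n, l)
  "qnnlp" → prefix "qnnlp" already present; 0 new (none)
Total nodes = 9 + 11 + 3 + 0 + 4 + 8 + 4 + 4 + 0 + 5 + 7 + 0 + 3 + 8 + 2 + 6 + 5 + 4 + 4 + 0 = 87

87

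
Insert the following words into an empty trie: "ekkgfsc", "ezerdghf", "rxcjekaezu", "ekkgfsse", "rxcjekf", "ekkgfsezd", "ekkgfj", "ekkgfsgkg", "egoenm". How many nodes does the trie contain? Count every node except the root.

39

Insert word by word; a character creates a node only if that edge doesn't already exist:
  "ekkgfsc" → 7 new (e, k, k, g, f, s, c)
  "ezerdghf" → prefix "e" already present; 7 new (z, e, r, d, g, h, f)
  "rxcjekaezu" → 10 new (r, x, c, j, e, k, a, e, z, u)
  "ekkgfsse" → prefix "ekkgfs" already present; 2 new (s, e)
  "rxcjekf" → prefix "rxcjek" already present; 1 new (f)
  "ekkgfsezd" → prefix "ekkgfs" already present; 3 new (e, z, d)
  "ekkgfj" → prefix "ekkgf" already present; 1 new (j)
  "ekkgfsgkg" → prefix "ekkgfs" already present; 3 new (g, k, g)
  "egoenm" → prefix "e" already present; 5 new (g, o, e, n, m)
Total nodes = 7 + 7 + 10 + 2 + 1 + 3 + 1 + 3 + 5 = 39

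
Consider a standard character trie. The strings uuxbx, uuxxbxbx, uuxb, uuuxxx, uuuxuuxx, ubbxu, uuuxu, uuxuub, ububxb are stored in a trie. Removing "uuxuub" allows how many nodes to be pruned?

3

A node on "uuxuub"'s path can go only if nothing else ends at it or branches off below it.
The suffix "uub" (3 nodes) is used only by "uuxuub"; the node for "uux" still has the child "b", so pruning stops there.
Nodes removed: 3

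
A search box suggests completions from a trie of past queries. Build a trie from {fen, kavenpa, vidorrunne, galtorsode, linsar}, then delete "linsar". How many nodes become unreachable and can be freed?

A node on "linsar"'s path can go only if nothing else ends at it or branches off below it.
No other word shares any prefix with "linsar", so all 6 of its nodes go.
Nodes removed: 6

6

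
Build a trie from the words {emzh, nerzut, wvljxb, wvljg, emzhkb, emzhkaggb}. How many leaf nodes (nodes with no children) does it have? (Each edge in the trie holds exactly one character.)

5

Leaves are exactly the stored words that no other stored word extends.
Those words: "emzhkaggb", "emzhkb", "nerzut", "wvljg", "wvljxb"
Leaf count: 5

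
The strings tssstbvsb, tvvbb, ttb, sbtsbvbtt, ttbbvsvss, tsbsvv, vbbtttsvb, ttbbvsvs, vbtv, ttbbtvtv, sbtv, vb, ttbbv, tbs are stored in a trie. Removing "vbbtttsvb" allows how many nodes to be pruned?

7

Walk "vbbtttsvb" from the leaf back toward the root, removing each node that no remaining word uses.
The suffix "btttsvb" (7 nodes) is used only by "vbbtttsvb"; the node for "vb" still has the child "t", so pruning stops there.
Nodes removed: 7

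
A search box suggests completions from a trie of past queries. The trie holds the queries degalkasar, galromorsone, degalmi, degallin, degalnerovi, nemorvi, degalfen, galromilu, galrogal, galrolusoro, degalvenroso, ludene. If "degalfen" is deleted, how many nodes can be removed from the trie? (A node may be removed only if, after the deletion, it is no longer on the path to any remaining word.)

Walk "degalfen" from the leaf back toward the root, removing each node that no remaining word uses.
The suffix "fen" (3 nodes) is used only by "degalfen"; the node for "degal" still has the child "k", so pruning stops there.
Nodes removed: 3

3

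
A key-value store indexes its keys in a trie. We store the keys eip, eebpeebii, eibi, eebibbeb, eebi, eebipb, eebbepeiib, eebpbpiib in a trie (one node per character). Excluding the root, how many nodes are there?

32

Trace insertions, counting only characters that open a new branch:
  "eip" → 3 new (e, i, p)
  "eebpeebii" → prefix "e" already present; 8 new (e, b, p, e, e, b, i, i)
  "eibi" → prefix "ei" already present; 2 new (b, i)
  "eebibbeb" → prefix "eeb" already present; 5 new (i, b, b, e, b)
  "eebi" → prefix "eebi" already present; 0 new (none)
  "eebipb" → prefix "eebi" already present; 2 new (p, b)
  "eebbepeiib" → prefix "eeb" already present; 7 new (b, e, p, e, i, i, b)
  "eebpbpiib" → prefix "eebp" already present; 5 new (b, p, i, i, b)
Total nodes = 3 + 8 + 2 + 5 + 0 + 2 + 7 + 5 = 32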